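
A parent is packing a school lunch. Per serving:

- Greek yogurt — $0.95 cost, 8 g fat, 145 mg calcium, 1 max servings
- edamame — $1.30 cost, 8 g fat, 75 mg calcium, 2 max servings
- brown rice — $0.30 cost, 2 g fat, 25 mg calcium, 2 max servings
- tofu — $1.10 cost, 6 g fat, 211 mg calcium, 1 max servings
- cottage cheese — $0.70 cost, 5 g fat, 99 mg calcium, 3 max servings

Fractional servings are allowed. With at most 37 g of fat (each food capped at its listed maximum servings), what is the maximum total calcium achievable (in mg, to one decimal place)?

740.5 mg

Calcium per g fat: tofu 35.17, cottage cheese 19.8, Greek yogurt 18.12, brown rice 12.5, edamame 9.375.
Take 1 serving of tofu: uses 6 g fat, +211.0 mg calcium (running total 211.0 mg).
Take 3 servings of cottage cheese: uses 15 g fat, +297.0 mg calcium (running total 508.0 mg).
Take 1 serving of Greek yogurt: uses 8 g fat, +145.0 mg calcium (running total 653.0 mg).
Take 2 servings of brown rice: uses 4 g fat, +50.0 mg calcium (running total 703.0 mg).
Take 0.5 servings of edamame: uses 4 g fat, +37.5 mg calcium (running total 740.5 mg).
Filling greedily by calcium-per-g fat is optimal for one linear limit, giving 740.5 mg.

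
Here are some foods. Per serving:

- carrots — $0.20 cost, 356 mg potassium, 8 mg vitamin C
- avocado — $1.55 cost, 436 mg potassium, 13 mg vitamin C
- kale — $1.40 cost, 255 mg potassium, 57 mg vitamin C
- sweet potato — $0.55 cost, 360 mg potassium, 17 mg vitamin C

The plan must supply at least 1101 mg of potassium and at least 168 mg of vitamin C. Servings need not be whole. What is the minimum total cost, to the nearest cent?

$4.13

carrots only: max(1101/356, 168/8) = 21 servings → $4.20.
avocado only: max(1101/436, 168/13) = 12.92 servings → $20.03.
kale only: max(1101/255, 168/57) = 4.318 servings → $6.04.
sweet potato only: max(1101/360, 168/17) = 9.882 servings → $5.44.
carrots + avocado: the both-tight solution has a negative serving — not a feasible corner.
carrots + kale with both tight: 1.091 servings and 2.794 servings → $4.13.
carrots + sweet potato with both targets exact would need a negative amount; discard.
avocado + kale with both tight: 0.9248 servings and 2.736 servings → $5.26.
avocado + sweet potato with both targets exact would need a negative amount; discard.
kale + sweet potato with both tight: 2.58 servings and 1.231 servings → $4.29.
The minimum over all feasible corners is $4.13.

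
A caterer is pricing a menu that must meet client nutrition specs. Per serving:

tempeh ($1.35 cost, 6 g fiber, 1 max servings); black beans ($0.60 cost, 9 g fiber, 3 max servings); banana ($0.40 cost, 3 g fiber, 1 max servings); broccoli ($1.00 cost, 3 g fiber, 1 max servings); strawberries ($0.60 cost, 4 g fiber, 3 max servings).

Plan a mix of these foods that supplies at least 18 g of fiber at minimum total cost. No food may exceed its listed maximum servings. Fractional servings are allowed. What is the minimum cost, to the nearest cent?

$1.20

Cost per g of fiber: black beans $0.0667, banana $0.1333, strawberries $0.1500, tempeh $0.2250, broccoli $0.3333.
Take 2 servings of black beans: +18.0 g fiber for $1.20 (total $1.20, still need 0.0 g).
Greedy by cheapest-per-g is optimal for a single linear constraint, so the minimum cost is $1.20.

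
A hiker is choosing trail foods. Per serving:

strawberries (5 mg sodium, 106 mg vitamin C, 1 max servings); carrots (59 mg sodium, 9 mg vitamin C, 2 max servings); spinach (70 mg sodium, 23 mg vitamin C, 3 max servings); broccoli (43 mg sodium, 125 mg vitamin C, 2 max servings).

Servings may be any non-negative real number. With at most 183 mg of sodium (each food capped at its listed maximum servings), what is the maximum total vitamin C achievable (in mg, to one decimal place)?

Vitamin C per mg sodium: strawberries 21.2, broccoli 2.907, spinach 0.3286, carrots 0.1525.
Take 1 serving of strawberries: uses 5 mg sodium, +106.0 mg vitamin C (running total 106.0 mg).
Take 2 servings of broccoli: uses 86 mg sodium, +250.0 mg vitamin C (running total 356.0 mg).
Take 1.314 servings of spinach: uses 92 mg sodium, +30.2 mg vitamin C (running total 386.2 mg).
Greedy by best ratio exhausts the sodium allowance optimally: 386.2 mg.

386.2 mg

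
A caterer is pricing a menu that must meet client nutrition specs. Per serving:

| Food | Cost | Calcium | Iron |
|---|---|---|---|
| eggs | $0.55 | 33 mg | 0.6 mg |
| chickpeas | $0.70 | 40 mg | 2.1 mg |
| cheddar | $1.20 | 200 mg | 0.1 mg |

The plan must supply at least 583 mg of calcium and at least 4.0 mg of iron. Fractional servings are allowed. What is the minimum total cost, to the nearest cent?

eggs only: max(583/33, 4.0/0.6) = 17.67 servings → $9.72.
chickpeas only: max(583/40, 4.0/2.1) = 14.57 servings → $10.20.
cheddar only: max(583/200, 4.0/0.1) = 40 servings → $48.00.
eggs + chickpeas with both targets exact would need a negative amount; discard.
eggs + cheddar with both tight: 6.356 servings and 1.866 servings → $5.74.
chickpeas + cheddar with both tight: 1.783 servings and 2.558 servings → $4.32.
The minimum over all feasible corners is $4.32.

$4.32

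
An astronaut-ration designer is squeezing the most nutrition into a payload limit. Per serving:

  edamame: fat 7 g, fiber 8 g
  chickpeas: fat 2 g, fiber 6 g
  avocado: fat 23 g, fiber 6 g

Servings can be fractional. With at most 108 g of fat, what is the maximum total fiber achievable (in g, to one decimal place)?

Fiber per g fat: chickpeas 3, edamame 1.143, avocado 0.2609.
With no serving limits, spend the whole fat allowance on chickpeas: 108 g / 2 g × 6 g = 324.0 g.

324.0 g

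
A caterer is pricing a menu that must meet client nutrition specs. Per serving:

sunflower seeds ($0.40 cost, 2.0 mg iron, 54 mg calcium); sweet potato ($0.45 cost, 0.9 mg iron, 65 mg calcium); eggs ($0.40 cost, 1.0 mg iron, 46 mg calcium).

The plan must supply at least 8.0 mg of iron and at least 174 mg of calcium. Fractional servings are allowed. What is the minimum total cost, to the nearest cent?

sunflower seeds only: max(8.0/2.0, 174/54) = 4 servings → $1.60.
sweet potato only: max(8.0/0.9, 174/65) = 8.889 servings → $4.00.
eggs only: max(8.0/1.0, 174/46) = 8 servings → $3.20.
sunflower seeds + sweet potato: the both-tight solution has a negative serving — not a feasible corner.
sunflower seeds + eggs: intersection lies outside the first quadrant.
sweet potato + eggs: the both-tight solution has a negative serving — not a feasible corner.
The minimum over all feasible corners is $1.60.

$1.60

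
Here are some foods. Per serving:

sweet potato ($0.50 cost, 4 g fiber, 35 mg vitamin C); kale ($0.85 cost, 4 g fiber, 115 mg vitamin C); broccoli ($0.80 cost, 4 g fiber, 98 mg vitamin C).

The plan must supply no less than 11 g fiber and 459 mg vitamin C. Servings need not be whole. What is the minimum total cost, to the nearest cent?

Two binding constraints pin down two serving amounts, so the optimal mix uses at most two foods. The candidates are each food alone (scaled to the tighter of fiber/vitamin C) and each pair with both constraints tight.
sweet potato only: max(11/4, 459/35) = 13.11 servings → $6.56.
kale only: max(11/4, 459/115) = 3.991 servings → $3.39.
broccoli only: max(11/4, 459/98) = 4.684 servings → $3.75.
sweet potato + kale with both targets exact would need a negative amount; discard.
sweet potato + broccoli: the both-tight solution has a negative serving — not a feasible corner.
kale + broccoli with both targets exact would need a negative amount; discard.
Cheapest feasible corner: $3.39.

$3.39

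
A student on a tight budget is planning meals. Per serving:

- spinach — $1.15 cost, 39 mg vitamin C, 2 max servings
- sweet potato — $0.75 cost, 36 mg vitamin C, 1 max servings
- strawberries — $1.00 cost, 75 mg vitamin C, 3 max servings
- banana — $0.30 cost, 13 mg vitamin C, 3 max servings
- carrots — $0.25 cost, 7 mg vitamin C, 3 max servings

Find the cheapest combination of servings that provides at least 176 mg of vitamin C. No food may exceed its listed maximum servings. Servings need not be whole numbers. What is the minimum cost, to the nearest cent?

Cost per mg of vitamin C: strawberries $0.0133, sweet potato $0.0208, banana $0.0231, spinach $0.0295, carrots $0.0357.
Take 2.347 servings of strawberries: +176.0 mg vitamin C for $2.35 (total $2.35, still need 0.0 mg).
Greedy by cheapest-per-mg is optimal for a single linear constraint, so the minimum cost is $2.35.

$2.35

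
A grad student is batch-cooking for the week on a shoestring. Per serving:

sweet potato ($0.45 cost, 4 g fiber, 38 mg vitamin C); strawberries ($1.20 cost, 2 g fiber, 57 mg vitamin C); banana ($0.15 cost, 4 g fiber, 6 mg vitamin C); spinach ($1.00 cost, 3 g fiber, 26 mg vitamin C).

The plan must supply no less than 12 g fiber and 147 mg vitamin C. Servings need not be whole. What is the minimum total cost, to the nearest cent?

$1.74

sweet potato only: max(12/4, 147/38) = 3.868 servings → $1.74.
strawberries only: max(12/2, 147/57) = 6 servings → $7.20.
banana only: max(12/4, 147/6) = 24.5 servings → $3.67.
spinach only: max(12/3, 147/26) = 5.654 servings → $5.65.
sweet potato + strawberries with both tight: 2.566 servings and 0.8684 servings → $2.20.
sweet potato + banana: the both-tight solution has a negative serving — not a feasible corner.
sweet potato + spinach with both targets exact would need a negative amount; discard.
strawberries + banana with both tight: 2.389 servings and 1.806 servings → $3.14.
strawberries + spinach with both tight: 1.084 servings and 3.277 servings → $4.58.
banana + spinach with both targets exact would need a negative amount; discard.
The minimum over all feasible corners is $1.74.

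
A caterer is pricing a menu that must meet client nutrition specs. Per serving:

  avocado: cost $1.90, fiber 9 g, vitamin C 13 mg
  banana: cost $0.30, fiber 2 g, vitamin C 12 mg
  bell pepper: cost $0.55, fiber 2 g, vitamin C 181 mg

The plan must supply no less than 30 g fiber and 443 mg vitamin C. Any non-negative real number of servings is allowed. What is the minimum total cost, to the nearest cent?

$4.89

This is a tiny linear program; its minimum lies at a vertex of the feasible set. List the vertices and price them.
avocado only: max(30/9, 443/13) = 34.08 servings → $64.75.
banana only: max(30/2, 443/12) = 36.92 servings → $11.07.
bell pepper only: max(30/2, 443/181) = 15 servings → $8.25.
avocado + banana: intersection lies outside the first quadrant.
avocado + bell pepper with both tight: 2.835 servings and 2.244 servings → $6.62.
banana + bell pepper with both tight: 13.44 servings and 1.556 servings → $4.89.
So the least-cost plan costs $4.89.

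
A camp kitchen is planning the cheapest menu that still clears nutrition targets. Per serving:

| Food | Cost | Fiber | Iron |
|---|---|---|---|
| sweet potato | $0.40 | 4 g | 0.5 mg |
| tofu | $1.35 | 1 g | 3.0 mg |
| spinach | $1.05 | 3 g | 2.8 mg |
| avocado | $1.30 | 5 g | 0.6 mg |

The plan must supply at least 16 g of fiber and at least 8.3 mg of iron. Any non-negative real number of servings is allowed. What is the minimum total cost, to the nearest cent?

A basic optimal solution has at most two foods positive. Try each food alone and each pair with both targets met exactly.
sweet potato only: max(16/4, 8.3/0.5) = 16.6 servings → $6.64.
tofu only: max(16/1, 8.3/3.0) = 16 servings → $21.60.
spinach only: max(16/3, 8.3/2.8) = 5.333 servings → $5.60.
avocado only: max(16/5, 8.3/0.6) = 13.83 servings → $17.98.
sweet potato + tofu with both tight: 3.452 servings and 2.191 servings → $4.34.
sweet potato + spinach with both tight: 2.052 servings and 2.598 servings → $3.55.
sweet potato + avocado: intersection lies outside the first quadrant.
tofu + spinach: the both-tight solution has a negative serving — not a feasible corner.
tofu + avocado with both tight: 2.215 servings and 2.757 servings → $6.57.
spinach + avocado with both tight: 2.615 servings and 1.631 servings → $4.87.
So the least-cost plan costs $3.55.

$3.55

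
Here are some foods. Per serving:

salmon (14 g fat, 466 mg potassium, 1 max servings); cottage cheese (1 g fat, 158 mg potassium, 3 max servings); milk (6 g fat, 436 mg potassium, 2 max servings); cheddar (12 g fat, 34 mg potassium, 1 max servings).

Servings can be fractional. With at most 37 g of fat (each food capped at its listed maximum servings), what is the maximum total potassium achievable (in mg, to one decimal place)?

Potassium per g fat: cottage cheese 158, milk 72.67, salmon 33.29, cheddar 2.833.
Take 3 servings of cottage cheese: uses 3 g fat, +474.0 mg potassium (running total 474.0 mg).
Take 2 servings of milk: uses 12 g fat, +872.0 mg potassium (running total 1346.0 mg).
Take 1 serving of salmon: uses 14 g fat, +466.0 mg potassium (running total 1812.0 mg).
Take 0.6667 servings of cheddar: uses 8 g fat, +22.7 mg potassium (running total 1834.7 mg).
Filling greedily by potassium-per-g fat is optimal for one linear limit, giving 1834.7 mg.

1834.7 mg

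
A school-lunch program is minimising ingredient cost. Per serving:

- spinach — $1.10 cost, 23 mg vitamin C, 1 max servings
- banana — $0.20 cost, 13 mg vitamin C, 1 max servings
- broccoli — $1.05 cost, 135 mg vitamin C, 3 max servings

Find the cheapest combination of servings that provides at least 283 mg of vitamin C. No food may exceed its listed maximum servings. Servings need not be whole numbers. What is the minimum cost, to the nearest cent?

Cost per mg of vitamin C: broccoli $0.0078, banana $0.0154, spinach $0.0478.
Take 2.096 servings of broccoli: +283.0 mg vitamin C for $2.20 (total $2.20, still need 0.0 mg).
Filling from the cheapest source first is optimal under one linear minimum: $2.20.

$2.20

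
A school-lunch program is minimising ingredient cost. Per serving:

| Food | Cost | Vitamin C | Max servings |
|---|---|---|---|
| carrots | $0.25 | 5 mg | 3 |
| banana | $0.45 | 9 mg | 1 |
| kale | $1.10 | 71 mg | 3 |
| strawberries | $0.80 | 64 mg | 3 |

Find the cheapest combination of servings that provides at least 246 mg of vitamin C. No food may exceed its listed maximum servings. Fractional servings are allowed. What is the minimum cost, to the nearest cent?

$3.24

Cost per mg of vitamin C: strawberries $0.0125, kale $0.0155, carrots $0.0500, banana $0.0500.
Take 3 servings of strawberries: +192.0 mg vitamin C for $2.40 (total $2.40, still need 54.0 mg).
Take 0.7606 servings of kale: +54.0 mg vitamin C for $0.84 (total $3.24, still need 0.0 mg).
Filling from the cheapest source first is optimal under one linear minimum: $3.24.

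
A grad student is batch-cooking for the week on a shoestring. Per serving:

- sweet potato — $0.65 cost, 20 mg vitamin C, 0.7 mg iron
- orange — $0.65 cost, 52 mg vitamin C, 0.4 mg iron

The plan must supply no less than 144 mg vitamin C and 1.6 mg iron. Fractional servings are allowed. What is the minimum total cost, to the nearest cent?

With two linear requirements the optimum uses one or two foods; enumerate the corners.
sweet potato only: max(144/20, 1.6/0.7) = 7.2 servings → $4.68.
orange only: max(144/52, 1.6/0.4) = 4 servings → $2.60.
sweet potato + orange with both tight: 0.9014 servings and 2.423 servings → $2.16.
Cheapest feasible corner: $2.16.

$2.16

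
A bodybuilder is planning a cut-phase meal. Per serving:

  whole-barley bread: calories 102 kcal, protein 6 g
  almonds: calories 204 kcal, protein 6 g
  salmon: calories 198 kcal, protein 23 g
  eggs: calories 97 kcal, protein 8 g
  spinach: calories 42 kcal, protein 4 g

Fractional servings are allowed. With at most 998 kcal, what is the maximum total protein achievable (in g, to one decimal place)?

Protein per kcal: salmon 0.1162, spinach 0.09524, eggs 0.08247, whole-barley bread 0.05882, almonds 0.02941.
With no serving limits, spend the whole calories allowance on salmon: 998 kcal / 198 kcal × 23 g = 115.9 g.

115.9 g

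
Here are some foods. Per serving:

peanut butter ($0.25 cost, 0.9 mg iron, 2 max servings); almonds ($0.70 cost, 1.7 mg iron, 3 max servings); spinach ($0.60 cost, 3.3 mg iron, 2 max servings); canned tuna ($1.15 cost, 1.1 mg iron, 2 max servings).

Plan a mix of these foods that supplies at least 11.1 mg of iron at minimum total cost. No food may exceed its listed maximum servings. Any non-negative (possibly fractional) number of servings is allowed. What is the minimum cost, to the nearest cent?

$2.81

Cost per mg of iron: spinach $0.1818, peanut butter $0.2778, almonds $0.4118, canned tuna $1.0455.
Take 2 servings of spinach: +6.6 mg iron for $1.20 (total $1.20, still need 4.5 mg).
Take 2 servings of peanut butter: +1.8 mg iron for $0.50 (total $1.70, still need 2.7 mg).
Take 1.588 servings of almonds: +2.7 mg iron for $1.11 (total $2.81, still need 0.0 mg).
Greedy by cheapest-per-mg is optimal for a single linear constraint, so the minimum cost is $2.81.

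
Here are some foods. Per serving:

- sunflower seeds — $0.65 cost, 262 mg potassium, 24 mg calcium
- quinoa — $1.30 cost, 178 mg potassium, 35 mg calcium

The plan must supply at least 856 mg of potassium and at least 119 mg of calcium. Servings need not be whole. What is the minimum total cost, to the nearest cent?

Check every corner: each single food scaled to meet both minima, and each pair solved so both constraints bind.
sunflower seeds only: max(856/262, 119/24) = 4.958 servings → $3.22.
quinoa only: max(856/178, 119/35) = 4.809 servings → $6.25.
sunflower seeds + quinoa with both tight: 1.792 servings and 2.171 servings → $3.99.
Cheapest feasible corner: $3.22.

$3.22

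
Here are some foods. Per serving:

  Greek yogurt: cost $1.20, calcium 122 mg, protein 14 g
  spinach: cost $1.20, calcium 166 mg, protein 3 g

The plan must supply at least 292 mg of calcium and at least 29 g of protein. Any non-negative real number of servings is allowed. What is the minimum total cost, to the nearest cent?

$2.75

A basic optimal solution has at most two foods positive. Try each food alone and each pair with both targets met exactly.
Greek yogurt only: max(292/122, 29/14) = 2.393 servings → $2.87.
spinach only: max(292/166, 29/3) = 9.667 servings → $11.60.
Greek yogurt + spinach with both tight: 2.011 servings and 0.2809 servings → $2.75.
So the least-cost plan costs $2.75.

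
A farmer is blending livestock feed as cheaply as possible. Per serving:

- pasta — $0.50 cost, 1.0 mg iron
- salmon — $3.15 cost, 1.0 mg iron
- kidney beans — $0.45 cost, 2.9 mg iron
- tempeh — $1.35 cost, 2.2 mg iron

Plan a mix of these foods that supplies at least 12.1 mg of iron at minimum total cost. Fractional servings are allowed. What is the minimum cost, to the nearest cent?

Cost per mg of iron: kidney beans $0.1552, pasta $0.5000, tempeh $0.6136, salmon $3.1500.
With no serving limits, use only kidney beans: 12.1 mg / 2.9 mg = 4.172 servings × $0.45 = $1.88.

$1.88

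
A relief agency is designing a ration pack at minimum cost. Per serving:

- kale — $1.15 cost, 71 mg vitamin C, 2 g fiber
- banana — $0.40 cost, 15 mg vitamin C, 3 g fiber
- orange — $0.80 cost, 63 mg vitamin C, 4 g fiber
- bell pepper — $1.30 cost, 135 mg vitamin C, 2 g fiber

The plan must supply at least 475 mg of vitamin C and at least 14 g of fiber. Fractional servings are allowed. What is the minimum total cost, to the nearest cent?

$5.01

Two binding constraints pin down two serving amounts, so the optimal mix uses at most two foods. The candidates are each food alone (scaled to the tighter of vitamin C/fiber) and each pair with both constraints tight.
kale only: max(475/71, 14/2) = 7 servings → $8.05.
banana only: max(475/15, 14/3) = 31.67 servings → $12.67.
orange only: max(475/63, 14/4) = 7.54 servings → $6.03.
bell pepper only: max(475/135, 14/2) = 7 servings → $9.10.
kale + banana with both tight: 6.639 servings and 0.2404 servings → $7.73.
kale + orange with both tight: 6.443 servings and 0.2785 servings → $7.63.
kale + bell pepper: the both-tight solution has a negative serving — not a feasible corner.
banana + orange: intersection lies outside the first quadrant.
banana + bell pepper with both tight: 2.507 servings and 3.24 servings → $5.21.
orange + bell pepper with both tight: 2.271 servings and 2.459 servings → $5.01.
So the least-cost plan costs $5.01.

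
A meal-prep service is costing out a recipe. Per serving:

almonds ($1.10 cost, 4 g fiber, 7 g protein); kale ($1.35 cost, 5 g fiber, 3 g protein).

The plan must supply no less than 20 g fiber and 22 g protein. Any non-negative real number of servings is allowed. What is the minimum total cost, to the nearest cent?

$5.44

This is a tiny linear program; its minimum lies at a vertex of the feasible set. List the vertices and price them.
almonds only: max(20/4, 22/7) = 5 servings → $5.50.
kale only: max(20/5, 22/3) = 7.333 servings → $9.90.
almonds + kale with both tight: 2.174 servings and 2.261 servings → $5.44.
So the least-cost plan costs $5.44.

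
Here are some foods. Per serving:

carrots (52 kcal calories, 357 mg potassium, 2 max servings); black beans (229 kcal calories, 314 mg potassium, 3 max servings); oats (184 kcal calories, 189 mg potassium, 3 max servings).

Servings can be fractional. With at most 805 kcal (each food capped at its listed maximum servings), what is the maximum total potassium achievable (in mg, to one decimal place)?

1670.4 mg

Potassium per kcal: carrots 6.865, black beans 1.371, oats 1.027.
Take 2 servings of carrots: uses 104 kcal, +714.0 mg potassium (running total 714.0 mg).
Take 3 servings of black beans: uses 687 kcal, +942.0 mg potassium (running total 1656.0 mg).
Take 0.07609 servings of oats: uses 14 kcal, +14.4 mg potassium (running total 1670.4 mg).
Filling greedily by potassium-per-kcal is optimal for one linear limit, giving 1670.4 mg.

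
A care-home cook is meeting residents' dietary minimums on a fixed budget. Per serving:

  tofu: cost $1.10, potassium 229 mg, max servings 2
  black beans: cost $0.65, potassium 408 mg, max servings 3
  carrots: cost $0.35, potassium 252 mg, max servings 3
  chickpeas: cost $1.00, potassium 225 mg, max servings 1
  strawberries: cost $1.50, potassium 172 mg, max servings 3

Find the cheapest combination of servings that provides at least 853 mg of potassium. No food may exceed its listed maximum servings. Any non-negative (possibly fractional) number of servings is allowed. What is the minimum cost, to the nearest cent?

$1.20

Cost per mg of potassium: carrots $0.0014, black beans $0.0016, chickpeas $0.0044, tofu $0.0048, strawberries $0.0087.
Take 3 servings of carrots: +756.0 mg potassium for $1.05 (total $1.05, still need 97.0 mg).
Take 0.2377 servings of black beans: +97.0 mg potassium for $0.15 (total $1.20, still need 0.0 mg).
Filling from the cheapest source first is optimal under one linear minimum: $1.20.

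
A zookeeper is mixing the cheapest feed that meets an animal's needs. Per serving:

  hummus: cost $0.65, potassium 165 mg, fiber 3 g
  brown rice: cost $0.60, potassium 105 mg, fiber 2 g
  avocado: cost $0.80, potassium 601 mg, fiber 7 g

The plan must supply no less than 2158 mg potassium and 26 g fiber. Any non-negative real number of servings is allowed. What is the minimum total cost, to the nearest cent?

$2.97

Check every corner: each single food scaled to meet both minima, and each pair solved so both constraints bind.
hummus only: max(2158/165, 26/3) = 13.08 servings → $8.50.
brown rice only: max(2158/105, 26/2) = 20.55 servings → $12.33.
avocado only: max(2158/601, 26/7) = 3.714 servings → $2.97.
hummus + brown rice: intersection lies outside the first quadrant.
hummus + avocado with both tight: 0.8025 servings and 3.37 servings → $3.22.
brown rice + avocado with both tight: 1.113 servings and 3.396 servings → $3.39.
The minimum over all feasible corners is $2.97.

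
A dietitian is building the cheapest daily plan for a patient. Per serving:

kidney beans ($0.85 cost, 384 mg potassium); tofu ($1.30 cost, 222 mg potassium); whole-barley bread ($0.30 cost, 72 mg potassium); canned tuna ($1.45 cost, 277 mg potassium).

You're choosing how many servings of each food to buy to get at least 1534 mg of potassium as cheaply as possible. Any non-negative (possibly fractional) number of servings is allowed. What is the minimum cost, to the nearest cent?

Cost per mg of potassium: kidney beans $0.0022, whole-barley bread $0.0042, canned tuna $0.0052, tofu $0.0059.
With no serving limits, use only kidney beans: 1534 mg / 384 mg = 3.995 servings × $0.85 = $3.40.

$3.40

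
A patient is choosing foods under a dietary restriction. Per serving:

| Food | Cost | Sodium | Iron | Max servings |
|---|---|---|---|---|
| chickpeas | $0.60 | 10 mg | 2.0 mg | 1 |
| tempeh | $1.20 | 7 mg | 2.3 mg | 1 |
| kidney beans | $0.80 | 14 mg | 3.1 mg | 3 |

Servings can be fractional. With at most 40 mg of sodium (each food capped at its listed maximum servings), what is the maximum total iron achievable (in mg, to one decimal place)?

9.6 mg

Iron per mg sodium: tempeh 0.3286, kidney beans 0.2214, chickpeas 0.2.
Take 1 serving of tempeh: uses 7 mg sodium, +2.3 mg iron (running total 2.3 mg).
Take 2.357 servings of kidney beans: uses 33 mg sodium, +7.3 mg iron (running total 9.6 mg).
Greedy by best ratio exhausts the sodium allowance optimally: 9.6 mg.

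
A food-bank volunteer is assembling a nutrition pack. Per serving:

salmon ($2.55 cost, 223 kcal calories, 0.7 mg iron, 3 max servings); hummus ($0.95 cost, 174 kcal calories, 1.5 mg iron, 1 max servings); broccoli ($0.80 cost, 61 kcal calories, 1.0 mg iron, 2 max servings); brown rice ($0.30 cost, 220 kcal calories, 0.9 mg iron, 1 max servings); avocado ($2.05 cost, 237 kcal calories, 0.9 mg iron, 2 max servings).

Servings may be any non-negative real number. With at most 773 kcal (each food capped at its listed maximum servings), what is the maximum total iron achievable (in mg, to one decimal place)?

5.4 mg

Iron per kcal: broccoli 0.01639, hummus 0.008621, brown rice 0.004091, avocado 0.003797, salmon 0.003139.
Take 2 servings of broccoli: uses 122 kcal, +2.0 mg iron (running total 2.0 mg).
Take 1 serving of hummus: uses 174 kcal, +1.5 mg iron (running total 3.5 mg).
Take 1 serving of brown rice: uses 220 kcal, +0.9 mg iron (running total 4.4 mg).
Take 1.084 servings of avocado: uses 257 kcal, +1.0 mg iron (running total 5.4 mg).
Filling greedily by iron-per-kcal is optimal for one linear limit, giving 5.4 mg.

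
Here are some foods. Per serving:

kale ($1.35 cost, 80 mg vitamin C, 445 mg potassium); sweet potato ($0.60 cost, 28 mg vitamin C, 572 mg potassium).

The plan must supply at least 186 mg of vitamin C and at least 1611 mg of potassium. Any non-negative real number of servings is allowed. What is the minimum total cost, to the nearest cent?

kale only: max(186/80, 1611/445) = 3.62 servings → $4.89.
sweet potato only: max(186/28, 1611/572) = 6.643 servings → $3.99.
kale + sweet potato with both tight: 1.84 servings and 1.385 servings → $3.32.
Cheapest feasible corner: $3.32.

$3.32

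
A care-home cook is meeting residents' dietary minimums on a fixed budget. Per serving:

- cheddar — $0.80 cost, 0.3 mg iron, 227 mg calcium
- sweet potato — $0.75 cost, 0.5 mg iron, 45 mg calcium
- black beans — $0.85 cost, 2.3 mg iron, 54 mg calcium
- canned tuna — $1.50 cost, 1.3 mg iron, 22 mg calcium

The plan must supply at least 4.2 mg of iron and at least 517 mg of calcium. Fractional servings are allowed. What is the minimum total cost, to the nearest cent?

$2.86

For a min-cost LP with two ≥-constraints, a basic feasible solution has at most two positive variables.
cheddar only: max(4.2/0.3, 517/227) = 14 servings → $11.20.
sweet potato only: max(4.2/0.5, 517/45) = 11.49 servings → $8.62.
black beans only: max(4.2/2.3, 517/54) = 9.574 servings → $8.14.
canned tuna only: max(4.2/1.3, 517/22) = 23.5 servings → $35.25.
cheddar + sweet potato with both tight: 0.695 servings and 7.983 servings → $6.54.
cheddar + black beans with both tight: 1.902 servings and 1.578 servings → $2.86.
cheddar + canned tuna with both tight: 2.009 servings and 2.767 servings → $5.76.
sweet potato + black beans: intersection lies outside the first quadrant.
sweet potato + canned tuna: the both-tight solution has a negative serving — not a feasible corner.
black beans + canned tuna: the both-tight solution has a negative serving — not a feasible corner.
So the least-cost plan costs $2.86.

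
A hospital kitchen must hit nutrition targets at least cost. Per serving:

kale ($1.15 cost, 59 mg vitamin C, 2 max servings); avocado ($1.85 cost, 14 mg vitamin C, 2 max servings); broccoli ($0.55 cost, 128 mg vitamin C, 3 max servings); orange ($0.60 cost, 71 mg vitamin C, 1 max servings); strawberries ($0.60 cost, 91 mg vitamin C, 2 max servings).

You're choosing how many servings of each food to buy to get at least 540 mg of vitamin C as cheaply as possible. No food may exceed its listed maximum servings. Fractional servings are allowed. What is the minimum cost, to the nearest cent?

Cost per mg of vitamin C: broccoli $0.0043, strawberries $0.0066, orange $0.0085, kale $0.0195, avocado $0.1321.
Take 3 servings of broccoli: +384.0 mg vitamin C for $1.65 (total $1.65, still need 156.0 mg).
Take 1.714 servings of strawberries: +156.0 mg vitamin C for $1.03 (total $2.68, still need 0.0 mg).
Filling from the cheapest source first is optimal under one linear minimum: $2.68.

$2.68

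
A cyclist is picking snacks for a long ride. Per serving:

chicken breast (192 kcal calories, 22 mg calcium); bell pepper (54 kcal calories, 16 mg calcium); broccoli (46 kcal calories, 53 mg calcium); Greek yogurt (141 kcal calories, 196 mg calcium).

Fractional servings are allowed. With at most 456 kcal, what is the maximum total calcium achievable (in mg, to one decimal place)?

Calcium per kcal: Greek yogurt 1.39, broccoli 1.152, bell pepper 0.2963, chicken breast 0.1146.
With no serving limits, spend the whole calories allowance on Greek yogurt: 456 kcal / 141 kcal × 196 mg = 633.9 mg.

633.9 mg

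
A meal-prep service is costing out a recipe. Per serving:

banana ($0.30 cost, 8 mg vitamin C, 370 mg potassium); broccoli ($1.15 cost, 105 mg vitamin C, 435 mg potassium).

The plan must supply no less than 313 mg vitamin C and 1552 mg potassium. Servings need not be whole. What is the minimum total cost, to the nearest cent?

Two binding constraints pin down two serving amounts, so the optimal mix uses at most two foods. The candidates are each food alone (scaled to the tighter of vitamin C/potassium) and each pair with both constraints tight.
banana only: max(313/8, 1552/370) = 39.12 servings → $11.74.
broccoli only: max(313/105, 1552/435) = 3.568 servings → $4.10.
banana + broccoli with both tight: 0.7578 servings and 2.923 servings → $3.59.
So the least-cost plan costs $3.59.

$3.59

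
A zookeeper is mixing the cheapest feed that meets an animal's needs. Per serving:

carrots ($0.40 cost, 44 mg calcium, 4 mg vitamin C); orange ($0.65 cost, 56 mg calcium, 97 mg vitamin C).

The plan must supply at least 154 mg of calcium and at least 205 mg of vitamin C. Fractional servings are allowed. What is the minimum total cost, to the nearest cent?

Check every corner: each single food scaled to meet both minima, and each pair solved so both constraints bind.
carrots only: max(154/44, 205/4) = 51.25 servings → $20.50.
orange only: max(154/56, 205/97) = 2.75 servings → $1.79.
carrots + orange with both tight: 0.8551 servings and 2.078 servings → $1.69.
So the least-cost plan costs $1.69.

$1.69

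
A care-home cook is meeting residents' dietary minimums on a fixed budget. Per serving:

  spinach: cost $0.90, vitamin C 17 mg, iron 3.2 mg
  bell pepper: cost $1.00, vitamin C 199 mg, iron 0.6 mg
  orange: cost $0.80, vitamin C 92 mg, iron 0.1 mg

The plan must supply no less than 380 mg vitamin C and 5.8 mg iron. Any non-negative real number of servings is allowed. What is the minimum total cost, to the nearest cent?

spinach only: max(380/17, 5.8/3.2) = 22.35 servings → $20.12.
bell pepper only: max(380/199, 5.8/0.6) = 9.667 servings → $9.67.
orange only: max(380/92, 5.8/0.1) = 58 servings → $46.40.
spinach + bell pepper with both tight: 1.478 servings and 1.783 servings → $3.11.
spinach + orange with both tight: 1.693 servings and 3.818 servings → $4.58.
bell pepper + orange with both targets exact would need a negative amount; discard.
Cheapest feasible corner: $3.11.

$3.11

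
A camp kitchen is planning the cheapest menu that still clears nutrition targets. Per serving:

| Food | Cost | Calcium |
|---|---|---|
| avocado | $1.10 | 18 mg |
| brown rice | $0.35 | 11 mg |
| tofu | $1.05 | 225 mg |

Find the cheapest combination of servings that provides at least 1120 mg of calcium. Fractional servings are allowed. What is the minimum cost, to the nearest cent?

Cost per mg of calcium: tofu $0.0047, brown rice $0.0318, avocado $0.0611.
With no serving limits, use only tofu: 1120 mg / 225 mg = 4.978 servings × $1.05 = $5.23.

$5.23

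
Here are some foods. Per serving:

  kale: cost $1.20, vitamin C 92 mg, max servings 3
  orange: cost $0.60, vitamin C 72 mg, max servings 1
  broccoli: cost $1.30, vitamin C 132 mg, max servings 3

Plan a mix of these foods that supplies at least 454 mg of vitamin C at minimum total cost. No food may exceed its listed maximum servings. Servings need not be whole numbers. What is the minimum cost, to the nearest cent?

Cost per mg of vitamin C: orange $0.0083, broccoli $0.0098, kale $0.0130.
Take 1 serving of orange: +72.0 mg vitamin C for $0.60 (total $0.60, still need 382.0 mg).
Take 2.894 servings of broccoli: +382.0 mg vitamin C for $3.76 (total $4.36, still need 0.0 mg).
Greedy by cheapest-per-mg is optimal for a single linear constraint, so the minimum cost is $4.36.

$4.36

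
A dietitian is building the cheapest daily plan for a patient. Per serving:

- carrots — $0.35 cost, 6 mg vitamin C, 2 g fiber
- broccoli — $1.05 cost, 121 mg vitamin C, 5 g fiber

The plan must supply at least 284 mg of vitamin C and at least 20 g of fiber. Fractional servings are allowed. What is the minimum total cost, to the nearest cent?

$3.87

A basic optimal solution has at most two foods positive. Try each food alone and each pair with both targets met exactly.
carrots only: max(284/6, 20/2) = 47.33 servings → $16.57.
broccoli only: max(284/121, 20/5) = 4 servings → $4.20.
carrots + broccoli with both tight: 4.717 servings and 2.113 servings → $3.87.
Cheapest feasible corner: $3.87.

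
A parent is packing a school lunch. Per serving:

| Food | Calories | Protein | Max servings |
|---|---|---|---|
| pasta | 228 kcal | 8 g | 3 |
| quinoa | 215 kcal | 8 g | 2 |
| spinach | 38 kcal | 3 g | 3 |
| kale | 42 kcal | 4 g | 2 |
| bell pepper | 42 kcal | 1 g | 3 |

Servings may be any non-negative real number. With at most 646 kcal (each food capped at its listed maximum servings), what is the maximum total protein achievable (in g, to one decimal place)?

Protein per kcal: kale 0.09524, spinach 0.07895, quinoa 0.03721, pasta 0.03509, bell pepper 0.02381.
Take 2 servings of kale: uses 84 kcal, +8.0 g protein (running total 8.0 g).
Take 3 servings of spinach: uses 114 kcal, +9.0 g protein (running total 17.0 g).
Take 2 servings of quinoa: uses 430 kcal, +16.0 g protein (running total 33.0 g).
Take 0.07895 servings of pasta: uses 18 kcal, +0.6 g protein (running total 33.6 g).
Filling greedily by protein-per-kcal is optimal for one linear limit, giving 33.6 g.

33.6 g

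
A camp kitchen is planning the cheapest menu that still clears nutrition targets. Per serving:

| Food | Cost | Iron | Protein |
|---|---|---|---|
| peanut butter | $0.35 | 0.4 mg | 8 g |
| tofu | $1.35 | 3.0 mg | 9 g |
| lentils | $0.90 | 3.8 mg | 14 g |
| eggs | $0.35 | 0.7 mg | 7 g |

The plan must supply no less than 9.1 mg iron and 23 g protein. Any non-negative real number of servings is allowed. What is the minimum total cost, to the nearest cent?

$2.16

With two linear requirements the optimum uses one or two foods; enumerate the corners.
peanut butter only: max(9.1/0.4, 23/8) = 22.75 servings → $7.96.
tofu only: max(9.1/3.0, 23/9) = 3.033 servings → $4.09.
lentils only: max(9.1/3.8, 23/14) = 2.395 servings → $2.16.
eggs only: max(9.1/0.7, 23/7) = 13 servings → $4.55.
peanut butter + tofu: the both-tight solution has a negative serving — not a feasible corner.
peanut butter + lentils: the both-tight solution has a negative serving — not a feasible corner.
peanut butter + eggs: intersection lies outside the first quadrant.
tofu + lentils with both targets exact would need a negative amount; discard.
tofu + eggs: intersection lies outside the first quadrant.
lentils + eggs: intersection lies outside the first quadrant.
Cheapest feasible corner: $2.16.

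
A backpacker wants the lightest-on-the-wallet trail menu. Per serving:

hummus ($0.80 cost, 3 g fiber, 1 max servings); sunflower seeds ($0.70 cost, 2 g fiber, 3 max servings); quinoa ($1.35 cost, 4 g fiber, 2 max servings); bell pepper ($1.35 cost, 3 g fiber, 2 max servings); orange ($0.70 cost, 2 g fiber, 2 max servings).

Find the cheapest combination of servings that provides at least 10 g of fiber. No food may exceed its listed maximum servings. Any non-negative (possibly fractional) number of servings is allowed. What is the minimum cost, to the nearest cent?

Cost per g of fiber: hummus $0.2667, quinoa $0.3375, sunflower seeds $0.3500, orange $0.3500, bell pepper $0.4500.
Take 1 serving of hummus: +3.0 g fiber for $0.80 (total $0.80, still need 7.0 g).
Take 1.75 servings of quinoa: +7.0 g fiber for $2.36 (total $3.16, still need 0.0 g).
Greedy by cheapest-per-g is optimal for a single linear constraint, so the minimum cost is $3.16.

$3.16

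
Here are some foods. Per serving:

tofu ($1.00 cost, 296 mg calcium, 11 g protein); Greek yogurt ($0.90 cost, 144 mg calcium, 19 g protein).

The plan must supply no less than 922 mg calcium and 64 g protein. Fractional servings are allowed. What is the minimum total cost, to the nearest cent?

$4.02

An LP optimum is at a vertex; with two nutrient constraints at most two foods are used. Check each candidate.
tofu only: max(922/296, 64/11) = 5.818 servings → $5.82.
Greek yogurt only: max(922/144, 64/19) = 6.403 servings → $5.76.
tofu + Greek yogurt with both tight: 2.055 servings and 2.179 servings → $4.02.
Cheapest feasible corner: $4.02.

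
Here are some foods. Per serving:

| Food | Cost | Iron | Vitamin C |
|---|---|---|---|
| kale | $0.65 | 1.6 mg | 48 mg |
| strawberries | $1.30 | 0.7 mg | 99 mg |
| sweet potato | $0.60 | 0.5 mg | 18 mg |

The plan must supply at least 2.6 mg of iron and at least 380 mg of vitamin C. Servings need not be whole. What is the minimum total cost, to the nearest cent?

Compare the cost at each extreme point of the feasible region.
kale only: max(2.6/1.6, 380/48) = 7.917 servings → $5.15.
strawberries only: max(2.6/0.7, 380/99) = 3.838 servings → $4.99.
sweet potato only: max(2.6/0.5, 380/18) = 21.11 servings → $12.67.
kale + strawberries: the both-tight solution has a negative serving — not a feasible corner.
kale + sweet potato with both targets exact would need a negative amount; discard.
strawberries + sweet potato: intersection lies outside the first quadrant.
So the least-cost plan costs $4.99.

$4.99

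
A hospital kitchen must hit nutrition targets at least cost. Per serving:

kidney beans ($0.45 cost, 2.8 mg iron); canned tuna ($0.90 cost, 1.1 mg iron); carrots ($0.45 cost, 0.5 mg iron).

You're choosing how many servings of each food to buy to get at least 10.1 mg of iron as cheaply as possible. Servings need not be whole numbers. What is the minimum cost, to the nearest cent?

$1.62

Cost per mg of iron: kidney beans $0.1607, canned tuna $0.8182, carrots $0.9000.
With no serving limits, use only kidney beans: 10.1 mg / 2.8 mg = 3.607 servings × $0.45 = $1.62.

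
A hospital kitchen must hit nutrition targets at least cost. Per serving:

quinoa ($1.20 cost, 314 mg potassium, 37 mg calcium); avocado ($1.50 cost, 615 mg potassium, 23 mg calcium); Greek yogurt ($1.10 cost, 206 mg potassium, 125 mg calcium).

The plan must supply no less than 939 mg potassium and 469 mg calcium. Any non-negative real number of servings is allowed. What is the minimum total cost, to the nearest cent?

$4.50

Check every corner: each single food scaled to meet both minima, and each pair solved so both constraints bind.
quinoa only: max(939/314, 469/37) = 12.68 servings → $15.21.
avocado only: max(939/615, 469/23) = 20.39 servings → $30.59.
Greek yogurt only: max(939/206, 469/125) = 4.558 servings → $5.01.
quinoa + avocado: intersection lies outside the first quadrant.
quinoa + Greek yogurt with both tight: 0.6564 servings and 3.558 servings → $4.70.
avocado + Greek yogurt with both tight: 0.2878 servings and 3.699 servings → $4.50.
So the least-cost plan costs $4.50.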